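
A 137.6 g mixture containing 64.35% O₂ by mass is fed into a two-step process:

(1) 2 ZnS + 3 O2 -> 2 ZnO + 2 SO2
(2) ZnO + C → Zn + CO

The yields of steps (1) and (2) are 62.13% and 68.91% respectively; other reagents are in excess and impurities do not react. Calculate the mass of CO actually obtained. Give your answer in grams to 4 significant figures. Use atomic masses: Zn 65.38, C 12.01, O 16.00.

Pure O2 = 137.6 × 0.6435 = 88.546 g.
M(O2) = 2(16.00) = 32.00 g/mol.
M(CO) = 12.01 + 16.00 = 28.01 g/mol.
n(O2) = 88.546 / 32.00 = 2.7670 mol.
Step 1 (O2:ZnO = 3:2): theoretical n(ZnO) = 1.8447 mol; at 62.13% yield, n(ZnO) = 1.1461 mol.
Step 2 (ZnO:CO = 1:1): theoretical n(CO) = 1.1461 mol, so theoretical mass = 1.1461 × 28.01 = 32.103 g.
At 68.91% yield, actual mass of CO = 32.103 × 0.6891 = 22.122 g.

22.12 g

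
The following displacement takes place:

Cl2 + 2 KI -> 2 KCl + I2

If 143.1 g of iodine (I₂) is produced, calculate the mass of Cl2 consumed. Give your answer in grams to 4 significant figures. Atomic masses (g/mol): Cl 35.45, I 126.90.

39.98 g

M(I2) = 2(126.90) = 253.80 g/mol.
M(Cl2) = 2(35.45) = 70.90 g/mol.
n(I2) = 143.10 g / 253.80 g/mol = 0.56383 mol.
From the equation the I2:Cl2 mole ratio is 1:1, so n(Cl2) = 0.56383 × 1/1 = 0.56383 mol.
Mass of Cl2 = 0.56383 mol × 70.90 g/mol = 39.976 g.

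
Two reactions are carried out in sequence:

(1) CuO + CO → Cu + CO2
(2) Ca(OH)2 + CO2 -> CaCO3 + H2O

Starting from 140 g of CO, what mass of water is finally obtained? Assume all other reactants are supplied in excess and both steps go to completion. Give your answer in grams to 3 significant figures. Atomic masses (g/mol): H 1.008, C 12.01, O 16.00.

90.0 g

M(CO) = 12.01 + 16.00 = 28.01 g/mol.
M(H2O) = 2(1.008) + 16.00 = 18.016 g/mol.
n(CO) = 140.0 / 28.01 = 4.998 mol.
Step 1 gives a 1:1 ratio of CO to CO2, so n(CO2) = 4.998 mol.
In step 2 the CO2:H2O ratio is 1:1, so n(H2O) = 4.998 mol.
Mass of H2O = 4.998 × 18.016 = 90.05 g.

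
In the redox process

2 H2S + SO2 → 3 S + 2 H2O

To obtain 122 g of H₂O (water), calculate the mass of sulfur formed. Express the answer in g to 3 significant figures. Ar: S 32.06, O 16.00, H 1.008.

M(H2O) = 2(1.008) + 16.00 = 18.016 g/mol.
M(S) = 32.06 g/mol.
n(H2O) = 122.0 g / 18.016 g/mol = 6.772 mol.
From the equation the H2O:S mole ratio is 2:3, so n(S) = 6.772 × 3/2 = 10.16 mol.
Mass of S = 10.16 mol × 32.06 g/mol = 325.7 g.

326 g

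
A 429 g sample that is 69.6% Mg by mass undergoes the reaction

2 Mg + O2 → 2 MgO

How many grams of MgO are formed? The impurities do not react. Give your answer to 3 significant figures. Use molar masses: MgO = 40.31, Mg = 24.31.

495 g

Mass of pure Mg = 429 g × 0.696 = 298.6 g.
n(Mg) = 298.6 g / 24.31 g/mol = 12.28 mol.
From the equation the Mg:MgO mole ratio is 2:2, so n(MgO) = 12.28 × 2/2 = 12.28 mol.
Mass of MgO = 12.28 mol × 40.31 g/mol = 495.1 g.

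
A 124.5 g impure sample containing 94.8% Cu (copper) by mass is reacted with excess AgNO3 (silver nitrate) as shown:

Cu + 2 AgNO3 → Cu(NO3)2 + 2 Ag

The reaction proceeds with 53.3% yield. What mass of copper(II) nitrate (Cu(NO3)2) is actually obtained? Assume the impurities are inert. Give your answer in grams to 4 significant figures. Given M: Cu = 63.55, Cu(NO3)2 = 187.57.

Pure Cu available = 124.5 g × 0.948 = 118.03 g.
n(Cu) = 118.03 g / 63.55 g/mol = 1.8572 mol.
From the equation the Cu:Cu(NO3)2 mole ratio is 1:1, so n(Cu(NO3)2) = 1.8572 × 1/1 = 1.8572 mol.
Mass of Cu(NO3)2 = 1.8572 mol × 187.57 g/mol = 348.36 g.
Actual mass collected = 348.36 g × 0.533 = 185.67 g.

185.7 g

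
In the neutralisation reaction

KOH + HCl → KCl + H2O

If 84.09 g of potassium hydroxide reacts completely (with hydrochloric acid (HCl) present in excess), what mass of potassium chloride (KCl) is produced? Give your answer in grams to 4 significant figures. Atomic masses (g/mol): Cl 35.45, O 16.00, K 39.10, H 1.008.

111.7 g

M(KOH) = 39.10 + 16.00 + 1.008 = 56.108 g/mol.
M(KCl) = 39.10 + 35.45 = 74.55 g/mol.
n(KOH) = 84.090 g / 56.108 g/mol = 1.4987 mol.
From the equation the KOH:KCl mole ratio is 1:1, so n(KCl) = 1.4987 × 1/1 = 1.4987 mol.
Mass of KCl = 1.4987 mol × 74.55 g/mol = 111.73 g.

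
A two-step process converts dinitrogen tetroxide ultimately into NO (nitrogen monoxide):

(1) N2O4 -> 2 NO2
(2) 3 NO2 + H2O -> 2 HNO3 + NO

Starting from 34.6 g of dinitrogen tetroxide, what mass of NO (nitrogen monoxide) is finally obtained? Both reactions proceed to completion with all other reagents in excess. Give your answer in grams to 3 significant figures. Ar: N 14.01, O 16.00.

M(N2O4) = 2(14.01) + 4(16.00) = 92.02 g/mol.
M(NO) = 14.01 + 16.00 = 30.01 g/mol.
n(N2O4) = 34.60 / 92.02 = 0.3760 mol.
Step 1 gives a 1:2 ratio of N2O4 to NO2, so n(NO2) = 0.7520 mol.
In step 2 the NO2:NO ratio is 3:1, so n(NO) = 0.2507 mol.
Mass of NO = 0.2507 × 30.01 = 7.523 g.

7.52 g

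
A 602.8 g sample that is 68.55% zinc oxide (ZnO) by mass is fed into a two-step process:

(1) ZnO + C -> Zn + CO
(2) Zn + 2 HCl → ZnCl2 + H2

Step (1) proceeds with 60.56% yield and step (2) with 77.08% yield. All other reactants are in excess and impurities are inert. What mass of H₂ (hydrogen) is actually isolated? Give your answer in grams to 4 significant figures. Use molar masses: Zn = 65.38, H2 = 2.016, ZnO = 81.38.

Pure ZnO = 602.8 × 0.6855 = 413.22 g.
n(ZnO) = 413.22 / 81.38 = 5.0777 mol.
Step 1 (ZnO:Zn = 1:1): theoretical n(Zn) = 5.0777 mol; at 60.56% yield, n(Zn) = 3.0750 mol.
Step 2 (Zn:H2 = 1:1): theoretical n(H2) = 3.0750 mol, so theoretical mass = 3.0750 × 2.016 = 6.1993 g.
At 77.08% yield, actual mass of H2 = 6.1993 × 0.7708 = 4.7784 g.

4.778 g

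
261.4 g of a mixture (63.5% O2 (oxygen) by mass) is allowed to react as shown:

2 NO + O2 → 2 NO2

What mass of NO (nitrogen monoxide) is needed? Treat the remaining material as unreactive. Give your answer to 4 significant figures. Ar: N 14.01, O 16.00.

311.3 g

Mass of pure O2 = 261.4 g × 0.635 = 165.99 g.
M(O2) = 2(16.00) = 32.00 g/mol.
M(NO) = 14.01 + 16.00 = 30.01 g/mol.
n(O2) = 165.99 g / 32.00 g/mol = 5.1872 mol.
From the equation the O2:NO mole ratio is 1:2, so n(NO) = 5.1872 × 2/1 = 10.374 mol.
Mass of NO = 10.374 mol × 30.01 g/mol = 311.33 g.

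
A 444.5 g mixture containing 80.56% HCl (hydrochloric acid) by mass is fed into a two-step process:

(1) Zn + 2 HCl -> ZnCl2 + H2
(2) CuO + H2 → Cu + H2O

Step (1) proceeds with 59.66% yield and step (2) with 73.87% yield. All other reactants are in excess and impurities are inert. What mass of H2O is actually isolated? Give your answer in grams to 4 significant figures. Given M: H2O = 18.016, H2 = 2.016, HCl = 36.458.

Pure HCl = 444.5 × 0.8056 = 358.09 g.
n(HCl) = 358.09 / 36.458 = 9.8220 mol.
Step 1 (HCl:H2 = 2:1): theoretical n(H2) = 4.9110 mol; at 59.66% yield, n(H2) = 2.9299 mol.
Step 2 (H2:H2O = 1:1): theoretical n(H2O) = 2.9299 mol, so theoretical mass = 2.9299 × 18.016 = 52.785 g.
At 73.87% yield, actual mass of H2O = 52.785 × 0.7387 = 38.992 g.

38.99 g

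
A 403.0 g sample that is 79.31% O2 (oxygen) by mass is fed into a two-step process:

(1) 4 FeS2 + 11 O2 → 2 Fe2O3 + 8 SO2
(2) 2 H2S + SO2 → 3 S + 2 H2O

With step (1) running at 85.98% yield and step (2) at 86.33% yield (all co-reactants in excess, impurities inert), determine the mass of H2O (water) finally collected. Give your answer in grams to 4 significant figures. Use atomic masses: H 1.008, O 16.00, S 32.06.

Pure O2 = 403.0 × 0.7931 = 319.62 g.
M(O2) = 2(16.00) = 32.00 g/mol.
M(H2O) = 2(1.008) + 16.00 = 18.016 g/mol.
n(O2) = 319.62 / 32.00 = 9.9881 mol.
Step 1 (O2:SO2 = 11:8): theoretical n(SO2) = 7.2641 mol; at 85.98% yield, n(SO2) = 6.2457 mol.
Step 2 (SO2:H2O = 1:2): theoretical n(H2O) = 12.491 mol, so theoretical mass = 12.491 × 18.016 = 225.04 g.
At 86.33% yield, actual mass of H2O = 225.04 × 0.8633 = 194.28 g.

194.3 g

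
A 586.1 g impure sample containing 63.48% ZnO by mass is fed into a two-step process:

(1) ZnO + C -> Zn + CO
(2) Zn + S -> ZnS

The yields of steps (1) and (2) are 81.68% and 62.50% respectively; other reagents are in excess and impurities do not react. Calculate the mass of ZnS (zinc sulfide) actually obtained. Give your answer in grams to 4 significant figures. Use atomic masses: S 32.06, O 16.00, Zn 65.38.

227.4 g

Pure ZnO = 586.1 × 0.6348 = 372.06 g.
M(ZnO) = 65.38 + 16.00 = 81.38 g/mol.
M(ZnS) = 65.38 + 32.06 = 97.44 g/mol.
n(ZnO) = 372.06 / 81.38 = 4.5718 mol.
Step 1 (ZnO:Zn = 1:1): theoretical n(Zn) = 4.5718 mol; at 81.68% yield, n(Zn) = 3.7343 mol.
Step 2 (Zn:ZnS = 1:1): theoretical n(ZnS) = 3.7343 mol, so theoretical mass = 3.7343 × 97.44 = 363.87 g.
At 62.50% yield, actual mass of ZnS = 363.87 × 0.6250 = 227.42 g.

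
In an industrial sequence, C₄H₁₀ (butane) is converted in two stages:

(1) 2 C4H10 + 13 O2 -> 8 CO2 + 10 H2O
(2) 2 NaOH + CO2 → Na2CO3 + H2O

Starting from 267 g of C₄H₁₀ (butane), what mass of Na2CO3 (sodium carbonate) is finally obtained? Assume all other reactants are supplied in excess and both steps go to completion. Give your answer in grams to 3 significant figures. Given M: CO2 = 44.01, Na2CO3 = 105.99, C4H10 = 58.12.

n(C4H10) = 267.0 / 58.12 = 4.594 mol.
Step 1 gives a 2:8 ratio of C4H10 to CO2, so n(CO2) = 18.38 mol.
In step 2 the CO2:Na2CO3 ratio is 1:1, so n(Na2CO3) = 18.38 mol.
Mass of Na2CO3 = 18.38 × 105.99 = 1948 g.

1950 g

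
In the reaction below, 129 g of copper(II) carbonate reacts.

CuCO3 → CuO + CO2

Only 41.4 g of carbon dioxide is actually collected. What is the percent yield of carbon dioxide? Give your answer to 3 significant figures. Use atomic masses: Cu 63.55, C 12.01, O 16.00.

90.1 %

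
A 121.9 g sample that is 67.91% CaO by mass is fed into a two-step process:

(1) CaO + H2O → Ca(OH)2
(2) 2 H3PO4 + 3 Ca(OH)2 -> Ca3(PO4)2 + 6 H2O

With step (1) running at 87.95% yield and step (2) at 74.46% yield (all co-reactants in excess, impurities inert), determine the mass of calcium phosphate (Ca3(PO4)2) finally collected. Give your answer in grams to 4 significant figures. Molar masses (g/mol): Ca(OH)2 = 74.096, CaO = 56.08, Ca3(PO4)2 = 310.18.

99.95 g

Pure CaO = 121.9 × 0.6791 = 82.782 g.
n(CaO) = 82.782 / 56.08 = 1.4761 mol.
Step 1 (CaO:Ca(OH)2 = 1:1): theoretical n(Ca(OH)2) = 1.4761 mol; at 87.95% yield, n(Ca(OH)2) = 1.2983 mol.
Step 2 (Ca(OH)2:Ca3(PO4)2 = 3:1): theoretical n(Ca3(PO4)2) = 0.43276 mol, so theoretical mass = 0.43276 × 310.18 = 134.23 g.
At 74.46% yield, actual mass of Ca3(PO4)2 = 134.23 × 0.7446 = 99.950 g.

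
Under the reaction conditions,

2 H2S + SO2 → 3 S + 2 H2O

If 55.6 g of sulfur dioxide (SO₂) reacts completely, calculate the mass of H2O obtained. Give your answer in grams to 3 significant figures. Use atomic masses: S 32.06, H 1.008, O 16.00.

31.3 g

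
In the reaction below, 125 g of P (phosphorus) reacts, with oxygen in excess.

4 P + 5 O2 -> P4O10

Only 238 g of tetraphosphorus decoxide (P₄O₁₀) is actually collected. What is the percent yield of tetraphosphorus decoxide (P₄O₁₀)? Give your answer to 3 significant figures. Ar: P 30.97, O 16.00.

83.1 %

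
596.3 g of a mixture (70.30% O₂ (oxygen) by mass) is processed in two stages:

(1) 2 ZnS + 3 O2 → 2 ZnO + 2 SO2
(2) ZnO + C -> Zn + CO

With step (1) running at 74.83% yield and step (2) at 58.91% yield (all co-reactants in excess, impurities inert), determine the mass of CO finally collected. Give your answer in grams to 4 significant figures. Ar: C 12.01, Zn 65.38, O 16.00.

Pure O2 = 596.3 × 0.7030 = 419.20 g.
M(O2) = 2(16.00) = 32.00 g/mol.
M(CO) = 12.01 + 16.00 = 28.01 g/mol.
n(O2) = 419.20 / 32.00 = 13.100 mol.
Step 1 (O2:ZnO = 3:2): theoretical n(ZnO) = 8.7333 mol; at 74.83% yield, n(ZnO) = 6.5351 mol.
Step 2 (ZnO:CO = 1:1): theoretical n(CO) = 6.5351 mol, so theoretical mass = 6.5351 × 28.01 = 183.05 g.
At 58.91% yield, actual mass of CO = 183.05 × 0.5891 = 107.83 g.

107.8 g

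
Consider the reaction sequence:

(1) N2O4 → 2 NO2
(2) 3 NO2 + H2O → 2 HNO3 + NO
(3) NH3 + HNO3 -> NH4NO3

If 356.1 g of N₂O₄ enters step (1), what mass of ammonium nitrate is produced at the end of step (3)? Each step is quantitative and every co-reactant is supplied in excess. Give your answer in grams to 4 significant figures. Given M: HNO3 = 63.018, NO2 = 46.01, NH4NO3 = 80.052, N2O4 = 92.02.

n(N2O4) = 356.1 / 92.02 = 3.8698 mol.
Reaction (1): N2O4→NO2 ratio 1:2 ⇒ n(NO2) = 7.7396 mol.
Reaction (2): NO2→HNO3 ratio 3:2 ⇒ n(HNO3) = 5.1597 mol.
Reaction (3): HNO3→NH4NO3 ratio 1:1 ⇒ n(NH4NO3) = 5.1597 mol.
Mass of NH4NO3 = 5.1597 × 80.052 = 413.05 g.

413.0 g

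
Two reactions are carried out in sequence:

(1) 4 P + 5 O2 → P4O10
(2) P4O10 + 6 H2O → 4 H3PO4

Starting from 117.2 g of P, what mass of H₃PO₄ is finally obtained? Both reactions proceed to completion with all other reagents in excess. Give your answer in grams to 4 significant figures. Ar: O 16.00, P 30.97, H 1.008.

M(P) = 30.97 g/mol.
M(H3PO4) = 3(1.008) + 30.97 + 4(16.00) = 97.994 g/mol.
n(P) = 117.20 / 30.97 = 3.7843 mol.
Step 1 gives a 4:1 ratio of P to P4O10, so n(P4O10) = 0.94608 mol.
In step 2 the P4O10:H3PO4 ratio is 1:4, so n(H3PO4) = 3.7843 mol.
Mass of H3PO4 = 3.7843 × 97.994 = 370.84 g.

370.8 g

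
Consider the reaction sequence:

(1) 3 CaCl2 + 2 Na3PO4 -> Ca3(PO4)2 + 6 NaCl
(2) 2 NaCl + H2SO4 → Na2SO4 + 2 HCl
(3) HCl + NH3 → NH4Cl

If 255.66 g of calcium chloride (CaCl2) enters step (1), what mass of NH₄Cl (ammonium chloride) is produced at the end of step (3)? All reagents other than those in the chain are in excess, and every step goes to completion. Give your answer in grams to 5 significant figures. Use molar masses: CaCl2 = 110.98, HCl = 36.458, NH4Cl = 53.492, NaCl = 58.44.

246.45 g

n(CaCl2) = 255.66 / 110.98 = 2.30366 mol.
Reaction (1): CaCl2→NaCl ratio 3:6 ⇒ n(NaCl) = 4.60732 mol.
Reaction (2): NaCl→HCl ratio 2:2 ⇒ n(HCl) = 4.60732 mol.
Reaction (3): HCl→NH4Cl ratio 1:1 ⇒ n(NH4Cl) = 4.60732 mol.
Mass of NH4Cl = 4.60732 × 53.492 = 246.455 g.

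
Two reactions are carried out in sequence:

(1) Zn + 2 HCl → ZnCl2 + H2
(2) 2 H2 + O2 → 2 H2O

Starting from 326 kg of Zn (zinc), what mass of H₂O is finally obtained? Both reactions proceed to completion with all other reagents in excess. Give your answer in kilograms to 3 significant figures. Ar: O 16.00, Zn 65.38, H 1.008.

M(Zn) = 65.38 g/mol.
M(H2O) = 2(1.008) + 16.00 = 18.016 g/mol.
326 kg = 326000 g.
n(Zn) = 326000 / 65.38 = 4986 mol.
Step 1 gives a 1:1 ratio of Zn to H2, so n(H2) = 4986 mol.
In step 2 the H2:H2O ratio is 2:2, so n(H2O) = 4986 mol.
Mass of H2O = 4986 × 18.016 = 89830 g = 89.8 kg.

89.8 kg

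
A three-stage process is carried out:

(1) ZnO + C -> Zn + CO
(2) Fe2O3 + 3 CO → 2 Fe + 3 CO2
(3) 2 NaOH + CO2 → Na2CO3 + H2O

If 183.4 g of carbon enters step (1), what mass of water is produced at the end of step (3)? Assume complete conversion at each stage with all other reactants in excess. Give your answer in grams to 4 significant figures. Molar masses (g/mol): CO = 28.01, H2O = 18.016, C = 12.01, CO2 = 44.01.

275.1 g

n(C) = 183.4 / 12.01 = 15.271 mol.
Reaction (1): C→CO ratio 1:1 ⇒ n(CO) = 15.271 mol.
Reaction (2): CO→CO2 ratio 3:3 ⇒ n(CO2) = 15.271 mol.
Reaction (3): CO2→H2O ratio 1:1 ⇒ n(H2O) = 15.271 mol.
Mass of H2O = 15.271 × 18.016 = 275.12 g.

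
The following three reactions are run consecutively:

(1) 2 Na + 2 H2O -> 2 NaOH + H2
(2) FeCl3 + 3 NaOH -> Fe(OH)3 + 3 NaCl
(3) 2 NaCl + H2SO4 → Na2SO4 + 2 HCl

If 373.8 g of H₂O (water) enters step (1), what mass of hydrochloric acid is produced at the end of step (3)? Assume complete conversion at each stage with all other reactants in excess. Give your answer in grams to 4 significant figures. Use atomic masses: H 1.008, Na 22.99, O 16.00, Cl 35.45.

M(H2O) = 2(1.008) + 16.00 = 18.016 g/mol.
M(HCl) = 1.008 + 35.45 = 36.458 g/mol.
n(H2O) = 373.8 / 18.016 = 20.748 mol.
Reaction (1): H2O→NaOH ratio 2:2 ⇒ n(NaOH) = 20.748 mol.
Reaction (2): NaOH→NaCl ratio 3:3 ⇒ n(NaCl) = 20.748 mol.
Reaction (3): NaCl→HCl ratio 2:2 ⇒ n(HCl) = 20.748 mol.
Mass of HCl = 20.748 × 36.458 = 756.44 g.

756.4 g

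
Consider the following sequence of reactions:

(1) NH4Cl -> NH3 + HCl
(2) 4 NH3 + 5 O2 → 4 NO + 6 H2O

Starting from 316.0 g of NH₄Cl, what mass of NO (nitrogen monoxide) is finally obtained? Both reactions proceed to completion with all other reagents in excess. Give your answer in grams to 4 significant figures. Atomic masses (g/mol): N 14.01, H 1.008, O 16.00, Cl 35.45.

177.3 g

M(NH4Cl) = 14.01 + 4(1.008) + 35.45 = 53.492 g/mol.
M(NO) = 14.01 + 16.00 = 30.01 g/mol.
n(NH4Cl) = 316.00 / 53.492 = 5.9074 mol.
Step 1 gives a 1:1 ratio of NH4Cl to NH3, so n(NH3) = 5.9074 mol.
In step 2 the NH3:NO ratio is 4:4, so n(NO) = 5.9074 mol.
Mass of NO = 5.9074 × 30.01 = 177.28 g.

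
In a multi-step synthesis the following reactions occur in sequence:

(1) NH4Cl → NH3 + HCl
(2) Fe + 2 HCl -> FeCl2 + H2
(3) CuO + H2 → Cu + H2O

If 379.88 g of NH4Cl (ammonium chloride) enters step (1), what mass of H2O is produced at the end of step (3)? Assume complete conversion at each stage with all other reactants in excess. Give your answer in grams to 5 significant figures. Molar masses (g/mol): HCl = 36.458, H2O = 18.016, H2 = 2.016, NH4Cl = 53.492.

63.971 g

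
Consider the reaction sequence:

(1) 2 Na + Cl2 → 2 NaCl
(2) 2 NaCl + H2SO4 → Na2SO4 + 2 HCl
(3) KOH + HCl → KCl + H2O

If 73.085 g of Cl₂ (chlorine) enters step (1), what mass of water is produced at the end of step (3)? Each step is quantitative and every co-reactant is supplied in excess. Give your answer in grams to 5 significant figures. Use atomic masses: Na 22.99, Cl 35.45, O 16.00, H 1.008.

37.142 g

M(Cl2) = 2(35.45) = 70.90 g/mol.
M(H2O) = 2(1.008) + 16.00 = 18.016 g/mol.
n(Cl2) = 73.085 / 70.90 = 1.03082 mol.
Reaction (1): Cl2→NaCl ratio 1:2 ⇒ n(NaCl) = 2.06164 mol.
Reaction (2): NaCl→HCl ratio 2:2 ⇒ n(HCl) = 2.06164 mol.
Reaction (3): HCl→H2O ratio 1:1 ⇒ n(H2O) = 2.06164 mol.
Mass of H2O = 2.06164 × 18.016 = 37.1424 g.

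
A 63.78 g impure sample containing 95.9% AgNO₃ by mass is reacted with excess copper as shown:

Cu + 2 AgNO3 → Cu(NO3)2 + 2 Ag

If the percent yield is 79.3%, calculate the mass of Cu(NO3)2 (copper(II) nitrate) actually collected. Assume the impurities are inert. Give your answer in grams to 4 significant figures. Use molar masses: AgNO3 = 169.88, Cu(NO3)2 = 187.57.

Pure AgNO3 available = 63.78 g × 0.959 = 61.165 g.
n(AgNO3) = 61.165 g / 169.88 g/mol = 0.36005 mol.
From the equation the AgNO3:Cu(NO3)2 mole ratio is 2:1, so n(Cu(NO3)2) = 0.36005 × 1/2 = 0.18002 mol.
Mass of Cu(NO3)2 = 0.18002 mol × 187.57 g/mol = 33.767 g.
Actual mass collected = 33.767 g × 0.793 = 26.777 g.

26.78 g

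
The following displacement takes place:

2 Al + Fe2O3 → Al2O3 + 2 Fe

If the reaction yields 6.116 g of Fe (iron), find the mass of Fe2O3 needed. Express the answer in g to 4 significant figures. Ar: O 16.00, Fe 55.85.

8.744 g

M(Fe) = 55.85 g/mol.
M(Fe2O3) = 2(55.85) + 3(16.00) = 159.70 g/mol.
n(Fe) = 6.1160 g / 55.85 g/mol = 0.10951 mol.
From the equation the Fe:Fe2O3 mole ratio is 2:1, so n(Fe2O3) = 0.10951 × 1/2 = 0.054754 mol.
Mass of Fe2O3 = 0.054754 mol × 159.70 g/mol = 8.7442 g.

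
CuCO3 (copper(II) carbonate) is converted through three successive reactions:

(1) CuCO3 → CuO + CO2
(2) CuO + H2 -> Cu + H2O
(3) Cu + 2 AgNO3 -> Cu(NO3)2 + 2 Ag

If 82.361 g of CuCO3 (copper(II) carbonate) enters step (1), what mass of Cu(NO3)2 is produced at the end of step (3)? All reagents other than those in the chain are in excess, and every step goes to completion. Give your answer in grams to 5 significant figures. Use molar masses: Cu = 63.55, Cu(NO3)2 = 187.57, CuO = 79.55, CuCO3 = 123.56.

n(CuCO3) = 82.361 / 123.56 = 0.666567 mol.
Reaction (1): CuCO3→CuO ratio 1:1 ⇒ n(CuO) = 0.666567 mol.
Reaction (2): CuO→Cu ratio 1:1 ⇒ n(Cu) = 0.666567 mol.
Reaction (3): Cu→Cu(NO3)2 ratio 1:1 ⇒ n(Cu(NO3)2) = 0.666567 mol.
Mass of Cu(NO3)2 = 0.666567 × 187.57 = 125.028 g.

125.03 g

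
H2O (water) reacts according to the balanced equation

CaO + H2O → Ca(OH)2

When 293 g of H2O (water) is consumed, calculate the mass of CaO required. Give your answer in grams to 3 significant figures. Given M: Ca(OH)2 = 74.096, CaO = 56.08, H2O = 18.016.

912 g

n(H2O) = 293.0 g / 18.016 g/mol = 16.26 mol.
From the equation the H2O:CaO mole ratio is 1:1, so n(CaO) = 16.26 × 1/1 = 16.26 mol.
Mass of CaO = 16.26 mol × 56.08 g/mol = 912.0 g.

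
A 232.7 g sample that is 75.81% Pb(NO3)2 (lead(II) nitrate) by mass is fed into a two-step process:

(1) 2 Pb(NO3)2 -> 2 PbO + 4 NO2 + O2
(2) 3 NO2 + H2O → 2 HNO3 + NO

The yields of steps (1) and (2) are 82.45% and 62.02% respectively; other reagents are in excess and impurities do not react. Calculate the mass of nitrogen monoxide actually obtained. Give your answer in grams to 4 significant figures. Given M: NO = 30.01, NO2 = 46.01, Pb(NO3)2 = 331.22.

5.449 g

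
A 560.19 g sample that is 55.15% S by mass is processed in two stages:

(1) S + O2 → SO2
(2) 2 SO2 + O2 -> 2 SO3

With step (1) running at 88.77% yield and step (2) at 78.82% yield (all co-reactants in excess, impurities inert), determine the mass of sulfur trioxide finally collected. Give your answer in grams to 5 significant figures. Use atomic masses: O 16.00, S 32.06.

539.80 g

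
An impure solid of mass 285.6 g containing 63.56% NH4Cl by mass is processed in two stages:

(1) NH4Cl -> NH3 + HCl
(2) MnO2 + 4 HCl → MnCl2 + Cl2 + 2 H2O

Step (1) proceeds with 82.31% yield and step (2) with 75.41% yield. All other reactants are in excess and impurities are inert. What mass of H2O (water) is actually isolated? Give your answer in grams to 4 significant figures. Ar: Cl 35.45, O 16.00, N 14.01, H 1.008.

18.97 g

Pure NH4Cl = 285.6 × 0.6356 = 181.53 g.
M(NH4Cl) = 14.01 + 4(1.008) + 35.45 = 53.492 g/mol.
M(H2O) = 2(1.008) + 16.00 = 18.016 g/mol.
n(NH4Cl) = 181.53 / 53.492 = 3.3935 mol.
Step 1 (NH4Cl:HCl = 1:1): theoretical n(HCl) = 3.3935 mol; at 82.31% yield, n(HCl) = 2.7932 mol.
Step 2 (HCl:H2O = 4:2): theoretical n(H2O) = 1.3966 mol, so theoretical mass = 1.3966 × 18.016 = 25.161 g.
At 75.41% yield, actual mass of H2O = 25.161 × 0.7541 = 18.974 g.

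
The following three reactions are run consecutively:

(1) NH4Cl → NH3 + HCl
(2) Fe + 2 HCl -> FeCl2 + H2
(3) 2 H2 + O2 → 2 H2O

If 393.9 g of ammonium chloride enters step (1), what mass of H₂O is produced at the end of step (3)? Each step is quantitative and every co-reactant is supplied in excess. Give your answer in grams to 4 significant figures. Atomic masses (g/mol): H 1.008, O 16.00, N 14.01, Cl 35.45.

M(NH4Cl) = 14.01 + 4(1.008) + 35.45 = 53.492 g/mol.
M(H2O) = 2(1.008) + 16.00 = 18.016 g/mol.
n(NH4Cl) = 393.9 / 53.492 = 7.3637 mol.
Reaction (1): NH4Cl→HCl ratio 1:1 ⇒ n(HCl) = 7.3637 mol.
Reaction (2): HCl→H2 ratio 2:1 ⇒ n(H2) = 3.6819 mol.
Reaction (3): H2→H2O ratio 2:2 ⇒ n(H2O) = 3.6819 mol.
Mass of H2O = 3.6819 × 18.016 = 66.332 g.

66.33 g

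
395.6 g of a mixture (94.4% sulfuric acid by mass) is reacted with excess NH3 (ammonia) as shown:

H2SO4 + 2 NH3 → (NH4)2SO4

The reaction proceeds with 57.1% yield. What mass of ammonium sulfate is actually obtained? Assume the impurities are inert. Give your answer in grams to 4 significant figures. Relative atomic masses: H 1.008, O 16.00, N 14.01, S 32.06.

287.3 g

Pure H2SO4 available = 395.6 g × 0.944 = 373.45 g.
M(H2SO4) = 2(1.008) + 32.06 + 4(16.00) = 98.076 g/mol.
M((NH4)2SO4) = 2(14.01) + 8(1.008) + 32.06 + 4(16.00) = 132.144 g/mol.
n(H2SO4) = 373.45 g / 98.076 g/mol = 3.8077 mol.
From the equation the H2SO4:(NH4)2SO4 mole ratio is 1:1, so n((NH4)2SO4) = 3.8077 × 1/1 = 3.8077 mol.
Mass of (NH4)2SO4 = 3.8077 mol × 132.144 g/mol = 503.17 g.
Actual mass collected = 503.17 g × 0.571 = 287.31 g.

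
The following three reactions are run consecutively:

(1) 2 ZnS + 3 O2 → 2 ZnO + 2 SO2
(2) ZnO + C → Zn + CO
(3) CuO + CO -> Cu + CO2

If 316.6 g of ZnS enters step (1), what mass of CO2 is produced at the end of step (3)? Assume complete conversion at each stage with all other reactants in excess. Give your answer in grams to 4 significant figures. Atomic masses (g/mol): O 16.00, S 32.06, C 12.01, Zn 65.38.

143.0 g

M(ZnS) = 65.38 + 32.06 = 97.44 g/mol.
M(CO2) = 12.01 + 2(16.00) = 44.01 g/mol.
n(ZnS) = 316.6 / 97.44 = 3.2492 mol.
Reaction (1): ZnS→ZnO ratio 2:2 ⇒ n(ZnO) = 3.2492 mol.
Reaction (2): ZnO→CO ratio 1:1 ⇒ n(CO) = 3.2492 mol.
Reaction (3): CO→CO2 ratio 1:1 ⇒ n(CO2) = 3.2492 mol.
Mass of CO2 = 3.2492 × 44.01 = 143.00 g.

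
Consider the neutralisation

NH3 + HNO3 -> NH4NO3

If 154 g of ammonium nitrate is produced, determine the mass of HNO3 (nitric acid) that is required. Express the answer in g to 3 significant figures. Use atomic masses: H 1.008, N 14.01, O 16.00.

M(NH4NO3) = 2(14.01) + 4(1.008) + 3(16.00) = 80.052 g/mol.
M(HNO3) = 1.008 + 14.01 + 3(16.00) = 63.018 g/mol.
n(NH4NO3) = 154.0 g / 80.052 g/mol = 1.924 mol.
From the equation the NH4NO3:HNO3 mole ratio is 1:1, so n(HNO3) = 1.924 × 1/1 = 1.924 mol.
Mass of HNO3 = 1.924 mol × 63.018 g/mol = 121.2 g.

121 g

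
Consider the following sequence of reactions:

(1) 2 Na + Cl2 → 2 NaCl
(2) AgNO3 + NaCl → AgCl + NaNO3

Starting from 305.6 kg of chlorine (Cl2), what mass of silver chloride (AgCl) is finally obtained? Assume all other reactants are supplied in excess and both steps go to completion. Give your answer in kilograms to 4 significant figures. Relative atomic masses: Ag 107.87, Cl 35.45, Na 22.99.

M(Cl2) = 2(35.45) = 70.90 g/mol.
M(AgCl) = 107.87 + 35.45 = 143.32 g/mol.
305.6 kg = 305600 g.
n(Cl2) = 305600 / 70.90 = 4310.3 mol.
Step 1 gives a 1:2 ratio of Cl2 to NaCl, so n(NaCl) = 8620.6 mol.
In step 2 the NaCl:AgCl ratio is 1:1, so n(AgCl) = 8620.6 mol.
Mass of AgCl = 8620.6 × 143.32 = 1.2355 × 10^6 g = 1236 kg.

1236 kg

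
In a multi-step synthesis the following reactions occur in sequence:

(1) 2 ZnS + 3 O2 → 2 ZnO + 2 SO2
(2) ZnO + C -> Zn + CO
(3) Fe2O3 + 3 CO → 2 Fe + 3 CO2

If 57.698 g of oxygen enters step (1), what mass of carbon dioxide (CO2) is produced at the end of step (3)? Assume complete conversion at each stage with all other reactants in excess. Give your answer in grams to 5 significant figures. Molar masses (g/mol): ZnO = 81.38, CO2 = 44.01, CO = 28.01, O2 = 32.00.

52.902 g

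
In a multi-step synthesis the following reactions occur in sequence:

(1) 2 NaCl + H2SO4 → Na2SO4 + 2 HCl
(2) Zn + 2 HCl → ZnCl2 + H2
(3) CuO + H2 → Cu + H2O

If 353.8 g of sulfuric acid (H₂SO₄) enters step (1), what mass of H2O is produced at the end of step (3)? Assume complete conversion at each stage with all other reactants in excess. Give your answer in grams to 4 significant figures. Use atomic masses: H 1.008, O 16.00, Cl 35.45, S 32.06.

M(H2SO4) = 2(1.008) + 32.06 + 4(16.00) = 98.076 g/mol.
M(H2O) = 2(1.008) + 16.00 = 18.016 g/mol.
n(H2SO4) = 353.8 / 98.076 = 3.6074 mol.
Reaction (1): H2SO4→HCl ratio 1:2 ⇒ n(HCl) = 7.2148 mol.
Reaction (2): HCl→H2 ratio 2:1 ⇒ n(H2) = 3.6074 mol.
Reaction (3): H2→H2O ratio 1:1 ⇒ n(H2O) = 3.6074 mol.
Mass of H2O = 3.6074 × 18.016 = 64.991 g.

64.99 g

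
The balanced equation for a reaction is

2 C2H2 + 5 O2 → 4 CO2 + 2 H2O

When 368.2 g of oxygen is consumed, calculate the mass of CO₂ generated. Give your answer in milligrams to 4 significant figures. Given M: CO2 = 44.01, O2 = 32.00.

n(O2) = 368.20 g / 32.00 g/mol = 11.506 mol.
From the equation the O2:CO2 mole ratio is 5:4, so n(CO2) = 11.506 × 4/5 = 9.2050 mol.
Mass of CO2 = 9.2050 mol × 44.01 g/mol = 405.11 g.
Converting to mg: 405.11 g = 405100 mg.

405100 mg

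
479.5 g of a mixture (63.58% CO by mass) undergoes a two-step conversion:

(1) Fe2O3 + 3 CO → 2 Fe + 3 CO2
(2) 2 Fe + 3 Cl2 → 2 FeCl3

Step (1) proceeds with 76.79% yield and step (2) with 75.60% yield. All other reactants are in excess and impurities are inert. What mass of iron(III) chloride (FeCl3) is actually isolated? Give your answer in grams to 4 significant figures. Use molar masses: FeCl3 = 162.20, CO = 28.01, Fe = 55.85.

Pure CO = 479.5 × 0.6358 = 304.87 g.
n(CO) = 304.87 / 28.01 = 10.884 mol.
Step 1 (CO:Fe = 3:2): theoretical n(Fe) = 7.2561 mol; at 76.79% yield, n(Fe) = 5.5720 mol.
Step 2 (Fe:FeCl3 = 2:2): theoretical n(FeCl3) = 5.5720 mol, so theoretical mass = 5.5720 × 162.20 = 903.77 g.
At 75.60% yield, actual mass of FeCl3 = 903.77 × 0.7560 = 683.25 g.

683.3 g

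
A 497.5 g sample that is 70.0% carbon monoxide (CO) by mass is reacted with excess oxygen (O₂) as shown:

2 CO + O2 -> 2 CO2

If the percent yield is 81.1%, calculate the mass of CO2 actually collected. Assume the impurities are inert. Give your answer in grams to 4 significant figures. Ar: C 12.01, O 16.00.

443.8 g

Pure CO available = 497.5 g × 0.700 = 348.25 g.
M(CO) = 12.01 + 16.00 = 28.01 g/mol.
M(CO2) = 12.01 + 2(16.00) = 44.01 g/mol.
n(CO) = 348.25 g / 28.01 g/mol = 12.433 mol.
From the equation the CO:CO2 mole ratio is 2:2, so n(CO2) = 12.433 × 2/2 = 12.433 mol.
Mass of CO2 = 12.433 mol × 44.01 g/mol = 547.18 g.
Actual mass collected = 547.18 g × 0.811 = 443.76 g.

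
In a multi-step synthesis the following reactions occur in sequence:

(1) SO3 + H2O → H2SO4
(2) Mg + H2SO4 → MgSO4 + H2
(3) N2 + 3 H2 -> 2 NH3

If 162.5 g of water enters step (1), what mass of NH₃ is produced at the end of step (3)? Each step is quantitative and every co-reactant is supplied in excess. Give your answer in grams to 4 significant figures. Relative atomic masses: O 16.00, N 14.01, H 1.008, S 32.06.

102.4 g

M(H2O) = 2(1.008) + 16.00 = 18.016 g/mol.
M(NH3) = 14.01 + 3(1.008) = 17.034 g/mol.
n(H2O) = 162.5 / 18.016 = 9.0198 mol.
Reaction (1): H2O→H2SO4 ratio 1:1 ⇒ n(H2SO4) = 9.0198 mol.
Reaction (2): H2SO4→H2 ratio 1:1 ⇒ n(H2) = 9.0198 mol.
Reaction (3): H2→NH3 ratio 3:2 ⇒ n(NH3) = 6.0132 mol.
Mass of NH3 = 6.0132 × 17.034 = 102.43 g.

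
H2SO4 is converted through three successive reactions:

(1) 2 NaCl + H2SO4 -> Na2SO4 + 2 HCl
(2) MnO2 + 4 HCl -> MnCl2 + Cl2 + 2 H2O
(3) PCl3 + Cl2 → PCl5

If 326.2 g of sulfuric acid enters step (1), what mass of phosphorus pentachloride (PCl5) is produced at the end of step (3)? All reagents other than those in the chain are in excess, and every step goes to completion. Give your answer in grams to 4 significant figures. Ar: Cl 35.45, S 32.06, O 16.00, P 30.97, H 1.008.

346.3 g

M(H2SO4) = 2(1.008) + 32.06 + 4(16.00) = 98.076 g/mol.
M(PCl5) = 30.97 + 5(35.45) = 208.22 g/mol.
n(H2SO4) = 326.2 / 98.076 = 3.3260 mol.
Reaction (1): H2SO4→HCl ratio 1:2 ⇒ n(HCl) = 6.6520 mol.
Reaction (2): HCl→Cl2 ratio 4:1 ⇒ n(Cl2) = 1.6630 mol.
Reaction (3): Cl2→PCl5 ratio 1:1 ⇒ n(PCl5) = 1.6630 mol.
Mass of PCl5 = 1.6630 × 208.22 = 346.27 g.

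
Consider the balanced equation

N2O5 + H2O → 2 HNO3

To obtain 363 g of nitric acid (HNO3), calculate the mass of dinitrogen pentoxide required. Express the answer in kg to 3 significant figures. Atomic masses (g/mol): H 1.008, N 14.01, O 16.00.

0.311 kg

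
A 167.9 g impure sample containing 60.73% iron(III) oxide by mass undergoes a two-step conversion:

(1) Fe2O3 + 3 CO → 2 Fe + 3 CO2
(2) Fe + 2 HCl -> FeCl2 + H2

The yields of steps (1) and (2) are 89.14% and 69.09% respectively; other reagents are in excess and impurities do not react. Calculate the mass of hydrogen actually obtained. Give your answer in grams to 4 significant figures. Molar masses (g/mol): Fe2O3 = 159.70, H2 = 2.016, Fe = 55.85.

Pure Fe2O3 = 167.9 × 0.6073 = 101.97 g.
n(Fe2O3) = 101.97 / 159.70 = 0.63848 mol.
Step 1 (Fe2O3:Fe = 1:2): theoretical n(Fe) = 1.2770 mol; at 89.14% yield, n(Fe) = 1.1383 mol.
Step 2 (Fe:H2 = 1:1): theoretical n(H2) = 1.1383 mol, so theoretical mass = 1.1383 × 2.016 = 2.2948 g.
At 69.09% yield, actual mass of H2 = 2.2948 × 0.6909 = 1.5855 g.

1.585 g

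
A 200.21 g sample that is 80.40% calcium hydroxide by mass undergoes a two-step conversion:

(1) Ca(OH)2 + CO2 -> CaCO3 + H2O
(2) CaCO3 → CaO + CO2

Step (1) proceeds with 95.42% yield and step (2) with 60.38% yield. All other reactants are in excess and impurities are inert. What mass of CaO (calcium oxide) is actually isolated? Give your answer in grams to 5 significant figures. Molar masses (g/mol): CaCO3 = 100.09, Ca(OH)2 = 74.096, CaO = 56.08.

70.192 g

Pure Ca(OH)2 = 200.21 × 0.8040 = 160.969 g.
n(Ca(OH)2) = 160.969 / 74.096 = 2.17244 mol.
Step 1 (Ca(OH)2:CaCO3 = 1:1): theoretical n(CaCO3) = 2.17244 mol; at 95.42% yield, n(CaCO3) = 2.07294 mol.
Step 2 (CaCO3:CaO = 1:1): theoretical n(CaO) = 2.07294 mol, so theoretical mass = 2.07294 × 56.08 = 116.250 g.
At 60.38% yield, actual mass of CaO = 116.250 × 0.6038 = 70.1920 g.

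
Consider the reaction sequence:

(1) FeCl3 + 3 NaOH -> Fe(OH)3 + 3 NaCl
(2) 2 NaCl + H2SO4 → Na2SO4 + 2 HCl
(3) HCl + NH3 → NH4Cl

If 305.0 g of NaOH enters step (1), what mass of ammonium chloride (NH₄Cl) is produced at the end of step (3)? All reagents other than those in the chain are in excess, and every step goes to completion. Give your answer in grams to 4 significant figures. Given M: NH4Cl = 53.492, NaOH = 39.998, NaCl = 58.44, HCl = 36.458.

407.9 g

n(NaOH) = 305.0 / 39.998 = 7.6254 mol.
Reaction (1): NaOH→NaCl ratio 3:3 ⇒ n(NaCl) = 7.6254 mol.
Reaction (2): NaCl→HCl ratio 2:2 ⇒ n(HCl) = 7.6254 mol.
Reaction (3): HCl→NH4Cl ratio 1:1 ⇒ n(NH4Cl) = 7.6254 mol.
Mass of NH4Cl = 7.6254 × 53.492 = 407.90 g.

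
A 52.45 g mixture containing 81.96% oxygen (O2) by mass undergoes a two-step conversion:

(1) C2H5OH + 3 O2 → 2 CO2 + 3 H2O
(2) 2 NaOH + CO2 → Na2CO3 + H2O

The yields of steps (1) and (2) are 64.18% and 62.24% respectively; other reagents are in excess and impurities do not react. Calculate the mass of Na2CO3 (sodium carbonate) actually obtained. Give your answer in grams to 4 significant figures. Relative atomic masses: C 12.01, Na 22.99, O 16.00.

37.92 g

Pure O2 = 52.45 × 0.8196 = 42.988 g.
M(O2) = 2(16.00) = 32.00 g/mol.
M(Na2CO3) = 2(22.99) + 12.01 + 3(16.00) = 105.99 g/mol.
n(O2) = 42.988 / 32.00 = 1.3434 mol.
Step 1 (O2:CO2 = 3:2): theoretical n(CO2) = 0.89558 mol; at 64.18% yield, n(CO2) = 0.57479 mol.
Step 2 (CO2:Na2CO3 = 1:1): theoretical n(Na2CO3) = 0.57479 mol, so theoretical mass = 0.57479 × 105.99 = 60.922 g.
At 62.24% yield, actual mass of Na2CO3 = 60.922 × 0.6224 = 37.918 g.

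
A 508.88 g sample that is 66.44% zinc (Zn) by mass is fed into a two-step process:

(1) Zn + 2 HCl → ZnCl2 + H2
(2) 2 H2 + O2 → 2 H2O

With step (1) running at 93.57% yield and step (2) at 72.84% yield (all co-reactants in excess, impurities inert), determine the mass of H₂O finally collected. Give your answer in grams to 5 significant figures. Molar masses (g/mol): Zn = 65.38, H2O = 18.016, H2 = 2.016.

63.499 g

Pure Zn = 508.88 × 0.6644 = 338.100 g.
n(Zn) = 338.100 / 65.38 = 5.17130 mol.
Step 1 (Zn:H2 = 1:1): theoretical n(H2) = 5.17130 mol; at 93.57% yield, n(H2) = 4.83879 mol.
Step 2 (H2:H2O = 2:2): theoretical n(H2O) = 4.83879 mol, so theoretical mass = 4.83879 × 18.016 = 87.1756 g.
At 72.84% yield, actual mass of H2O = 87.1756 × 0.7284 = 63.4987 g.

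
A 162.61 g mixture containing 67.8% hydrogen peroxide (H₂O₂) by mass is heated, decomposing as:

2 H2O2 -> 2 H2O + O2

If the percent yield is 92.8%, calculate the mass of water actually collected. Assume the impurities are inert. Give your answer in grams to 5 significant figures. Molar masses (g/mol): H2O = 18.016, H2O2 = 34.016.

Pure H2O2 available = 162.61 g × 0.678 = 110.250 g.
n(H2O2) = 110.250 g / 34.016 g/mol = 3.24111 mol.
From the equation the H2O2:H2O mole ratio is 2:2, so n(H2O) = 3.24111 × 2/2 = 3.24111 mol.
Mass of H2O = 3.24111 mol × 18.016 g/mol = 58.3918 g.
Actual mass collected = 58.3918 g × 0.928 = 54.1876 g.

54.188 g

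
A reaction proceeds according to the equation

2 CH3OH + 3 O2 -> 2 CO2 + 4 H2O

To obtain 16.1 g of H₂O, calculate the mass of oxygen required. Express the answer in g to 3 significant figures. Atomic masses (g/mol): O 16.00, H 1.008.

21.4 g

M(H2O) = 2(1.008) + 16.00 = 18.016 g/mol.
M(O2) = 2(16.00) = 32.00 g/mol.
n(H2O) = 16.10 g / 18.016 g/mol = 0.8937 mol.
From the equation the H2O:O2 mole ratio is 4:3, so n(O2) = 0.8937 × 3/4 = 0.6702 mol.
Mass of O2 = 0.6702 mol × 32.00 g/mol = 21.45 g.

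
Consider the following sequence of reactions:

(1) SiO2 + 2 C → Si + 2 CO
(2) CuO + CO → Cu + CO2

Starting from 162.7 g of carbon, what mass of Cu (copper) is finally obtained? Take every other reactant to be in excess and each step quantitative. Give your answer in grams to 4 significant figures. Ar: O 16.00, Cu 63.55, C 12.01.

860.9 g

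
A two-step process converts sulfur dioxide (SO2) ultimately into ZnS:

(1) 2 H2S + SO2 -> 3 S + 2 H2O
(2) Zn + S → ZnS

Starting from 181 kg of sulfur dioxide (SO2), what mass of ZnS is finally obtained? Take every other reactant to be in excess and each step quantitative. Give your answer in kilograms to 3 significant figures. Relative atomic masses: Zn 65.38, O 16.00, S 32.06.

826 kg

M(SO2) = 32.06 + 2(16.00) = 64.06 g/mol.
M(ZnS) = 65.38 + 32.06 = 97.44 g/mol.
181 kg = 181000 g.
n(SO2) = 181000 / 64.06 = 2825 mol.
Step 1 gives a 1:3 ratio of SO2 to S, so n(S) = 8476 mol.
In step 2 the S:ZnS ratio is 1:1, so n(ZnS) = 8476 mol.
Mass of ZnS = 8476 × 97.44 = 825900 g = 826 kg.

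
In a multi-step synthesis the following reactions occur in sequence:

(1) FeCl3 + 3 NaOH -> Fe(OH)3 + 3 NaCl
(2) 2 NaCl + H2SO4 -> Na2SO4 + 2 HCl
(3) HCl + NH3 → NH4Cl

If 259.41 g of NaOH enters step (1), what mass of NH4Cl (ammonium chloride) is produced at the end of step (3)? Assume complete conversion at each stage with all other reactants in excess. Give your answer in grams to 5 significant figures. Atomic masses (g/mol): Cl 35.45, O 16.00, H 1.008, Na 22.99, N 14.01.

346.93 g

M(NaOH) = 22.99 + 16.00 + 1.008 = 39.998 g/mol.
M(NH4Cl) = 14.01 + 4(1.008) + 35.45 = 53.492 g/mol.
n(NaOH) = 259.41 / 39.998 = 6.48557 mol.
Reaction (1): NaOH→NaCl ratio 3:3 ⇒ n(NaCl) = 6.48557 mol.
Reaction (2): NaCl→HCl ratio 2:2 ⇒ n(HCl) = 6.48557 mol.
Reaction (3): HCl→NH4Cl ratio 1:1 ⇒ n(NH4Cl) = 6.48557 mol.
Mass of NH4Cl = 6.48557 × 53.492 = 346.926 g.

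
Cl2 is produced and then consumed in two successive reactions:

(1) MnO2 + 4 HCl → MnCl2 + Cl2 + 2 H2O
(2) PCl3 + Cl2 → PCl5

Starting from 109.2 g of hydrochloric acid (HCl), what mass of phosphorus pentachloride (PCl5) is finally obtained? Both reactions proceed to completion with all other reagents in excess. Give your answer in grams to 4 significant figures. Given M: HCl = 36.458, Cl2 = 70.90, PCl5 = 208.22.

n(HCl) = 109.20 / 36.458 = 2.9952 mol.
Step 1 gives a 4:1 ratio of HCl to Cl2, so n(Cl2) = 0.74881 mol.
In step 2 the Cl2:PCl5 ratio is 1:1, so n(PCl5) = 0.74881 mol.
Mass of PCl5 = 0.74881 × 208.22 = 155.92 g.

155.9 g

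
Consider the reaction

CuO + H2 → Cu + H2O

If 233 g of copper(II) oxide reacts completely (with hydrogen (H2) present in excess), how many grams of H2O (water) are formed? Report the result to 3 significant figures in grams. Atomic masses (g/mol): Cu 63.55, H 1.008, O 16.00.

M(CuO) = 63.55 + 16.00 = 79.55 g/mol.
M(H2O) = 2(1.008) + 16.00 = 18.016 g/mol.
n(CuO) = 233.0 g / 79.55 g/mol = 2.929 mol.
From the equation the CuO:H2O mole ratio is 1:1, so n(H2O) = 2.929 × 1/1 = 2.929 mol.
Mass of H2O = 2.929 mol × 18.016 g/mol = 52.77 g.

52.8 g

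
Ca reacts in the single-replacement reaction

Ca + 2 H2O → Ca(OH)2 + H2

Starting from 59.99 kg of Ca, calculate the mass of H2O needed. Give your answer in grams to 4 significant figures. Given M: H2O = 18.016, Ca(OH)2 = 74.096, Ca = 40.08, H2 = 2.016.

Convert: 59.99 kg = 59990 g.
n(Ca) = 59990 g / 40.08 g/mol = 1496.8 mol.
From the equation the Ca:H2O mole ratio is 1:2, so n(H2O) = 1496.8 × 2/1 = 2993.5 mol.
Mass of H2O = 2993.5 mol × 18.016 g/mol = 53931 g.

53930 g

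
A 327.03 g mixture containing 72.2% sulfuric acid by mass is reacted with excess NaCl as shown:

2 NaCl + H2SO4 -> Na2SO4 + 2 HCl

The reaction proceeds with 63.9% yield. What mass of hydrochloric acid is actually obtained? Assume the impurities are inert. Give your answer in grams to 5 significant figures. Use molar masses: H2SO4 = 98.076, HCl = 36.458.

Pure H2SO4 available = 327.03 g × 0.722 = 236.116 g.
n(H2SO4) = 236.116 g / 98.076 g/mol = 2.40748 mol.
From the equation the H2SO4:HCl mole ratio is 1:2, so n(HCl) = 2.40748 × 2/1 = 4.81495 mol.
Mass of HCl = 4.81495 mol × 36.458 g/mol = 175.544 g.
Actual mass collected = 175.544 g × 0.639 = 112.172 g.

112.17 g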